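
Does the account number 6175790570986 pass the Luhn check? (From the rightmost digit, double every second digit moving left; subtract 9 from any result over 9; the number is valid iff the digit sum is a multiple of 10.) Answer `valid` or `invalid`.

invalid

From the right, keep odd positions and double even positions (subtract 9 from any doubled value over 9):
  doubled (positions 2,4,...): 7 0 1 9 1 2 → sum 20
  kept (positions 1,3,...): 6 9 7 0 7 7 6 → sum 42
Total = 62.
62 mod 10 = 2, so the number is invalid.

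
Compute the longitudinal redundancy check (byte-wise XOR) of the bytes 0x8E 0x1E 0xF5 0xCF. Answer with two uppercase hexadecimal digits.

AA

XOR the bytes together:
  start with 0x8E
  0x8E ⊕ 0x1E = 0x90
  0x90 ⊕ 0xF5 = 0x65
  0x65 ⊕ 0xCF = 0xAA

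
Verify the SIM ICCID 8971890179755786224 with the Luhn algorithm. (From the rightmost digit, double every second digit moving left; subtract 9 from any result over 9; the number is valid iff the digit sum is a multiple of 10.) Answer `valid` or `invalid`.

From the right, keep odd positions and double even positions (subtract 9 from any doubled value over 9):
  doubled (positions 2,4,...): 4 3 5 1 9 2 9 2 9 → sum 44
  kept (positions 1,3,...): 4 2 8 5 7 7 0 8 7 8 → sum 56
Total = 100.
100 mod 10 = 0, so the number is valid.

valid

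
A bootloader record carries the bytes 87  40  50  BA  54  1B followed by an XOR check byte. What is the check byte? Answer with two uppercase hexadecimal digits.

62

XOR the bytes together:
  start with 0x87
  0x87 ⊕ 0x40 = 0xC7
  0xC7 ⊕ 0x50 = 0x97
  0x97 ⊕ 0xBA = 0x2D
  0x2D ⊕ 0x54 = 0x79
  0x79 ⊕ 0x1B = 0x62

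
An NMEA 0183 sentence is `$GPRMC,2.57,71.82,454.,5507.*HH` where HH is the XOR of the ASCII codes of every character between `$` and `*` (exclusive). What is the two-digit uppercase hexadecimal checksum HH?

45

XOR the ASCII codes of the payload characters:
  'G' = 0x47 → acc = 0x47
  'P' = 0x50 → acc = 0x17
  'R' = 0x52 → acc = 0x45
  'M' = 0x4D → acc = 0x08
  'C' = 0x43 → acc = 0x4B
  ',' = 0x2C → acc = 0x67
  '2' = 0x32 → acc = 0x55
  '.' = 0x2E → acc = 0x7B
  '5' = 0x35 → acc = 0x4E
  '7' = 0x37 → acc = 0x79
  ',' = 0x2C → acc = 0x55
  '7' = 0x37 → acc = 0x62
  '1' = 0x31 → acc = 0x53
  '.' = 0x2E → acc = 0x7D
  '8' = 0x38 → acc = 0x45
  '2' = 0x32 → acc = 0x77
  ',' = 0x2C → acc = 0x5B
  '4' = 0x34 → acc = 0x6F
  '5' = 0x35 → acc = 0x5A
  '4' = 0x34 → acc = 0x6E
  '.' = 0x2E → acc = 0x40
  ',' = 0x2C → acc = 0x6C
  '5' = 0x35 → acc = 0x59
  '5' = 0x35 → acc = 0x6C
  '0' = 0x30 → acc = 0x5C
  '7' = 0x37 → acc = 0x6B
  '.' = 0x2E → acc = 0x45
Checksum = 0x45.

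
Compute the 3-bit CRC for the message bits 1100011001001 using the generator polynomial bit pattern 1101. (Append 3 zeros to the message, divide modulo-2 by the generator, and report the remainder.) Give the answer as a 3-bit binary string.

001

Append 3 zeros: 1100011001001000. Divide by 1101 (XOR where the leading bit is 1):
  pos 0: 1100 XOR 1101 = 0001
  pos 3: 1011 XOR 1101 = 0110
  pos 4: 1100 XOR 1101 = 0001
  pos 7: 1010 XOR 1101 = 0111
  pos 8: 1110 XOR 1101 = 0011
  pos 10: 1110 XOR 1101 = 0011
  pos 12: 1100 XOR 1101 = 0001
Remainder (last 3 bits) = 001. This is the CRC / FCS.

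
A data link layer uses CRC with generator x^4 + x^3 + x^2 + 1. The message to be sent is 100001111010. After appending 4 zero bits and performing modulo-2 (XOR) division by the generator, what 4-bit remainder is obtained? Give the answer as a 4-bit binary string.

1010

Append 4 zeros: 1000011110100000. Divide by 11101 (XOR where the leading bit is 1):
  pos 0: 10000 XOR 11101 = 01101
  pos 1: 11011 XOR 11101 = 00110
  pos 3: 11011 XOR 11101 = 00110
  pos 5: 11010 XOR 11101 = 00111
  pos 7: 11110 XOR 11101 = 00011
  pos 10: 11000 XOR 11101 = 00101
Remainder (last 4 bits) = 1010. This is the CRC / FCS.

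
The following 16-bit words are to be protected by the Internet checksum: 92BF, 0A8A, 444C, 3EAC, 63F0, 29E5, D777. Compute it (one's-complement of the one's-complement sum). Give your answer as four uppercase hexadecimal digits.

7A70

One's-complement addition (fold any carry out of bit 15 back into bit 0):
  0x92BF + 0x0A8A = 0x09D49
  0x9D49 + 0x444C = 0x0E195
  0xE195 + 0x3EAC = 0x12041 → wrap carry → 0x2042
  0x2042 + 0x63F0 = 0x08432
  0x8432 + 0x29E5 = 0x0AE17
  0xAE17 + 0xD777 = 0x1858E → wrap carry → 0x858F
One's-complement sum = 0x858F.
Checksum = ~0x858F & 0xFFFF = 0x7A70.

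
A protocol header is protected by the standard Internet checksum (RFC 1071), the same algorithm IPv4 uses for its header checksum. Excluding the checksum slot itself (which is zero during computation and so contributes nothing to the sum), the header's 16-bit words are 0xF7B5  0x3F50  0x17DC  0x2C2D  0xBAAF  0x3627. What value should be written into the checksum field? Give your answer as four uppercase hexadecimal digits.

One's-complement addition (fold any carry out of bit 15 back into bit 0):
  0xF7B5 + 0x3F50 = 0x13705 → wrap carry → 0x3706
  0x3706 + 0x17DC = 0x04EE2
  0x4EE2 + 0x2C2D = 0x07B0F
  0x7B0F + 0xBAAF = 0x135BE → wrap carry → 0x35BF
  0x35BF + 0x3627 = 0x06BE6
One's-complement sum = 0x6BE6.
Checksum = ~0x6BE6 & 0xFFFF = 0x9419.

9419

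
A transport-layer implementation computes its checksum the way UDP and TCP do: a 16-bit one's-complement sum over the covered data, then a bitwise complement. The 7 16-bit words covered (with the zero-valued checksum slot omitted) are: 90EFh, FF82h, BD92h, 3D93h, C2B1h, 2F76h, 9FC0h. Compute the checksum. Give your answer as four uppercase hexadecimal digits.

E27E

One's-complement addition (fold any carry out of bit 15 back into bit 0):
  0x90EF + 0xFF82 = 0x19071 → wrap carry → 0x9072
  0x9072 + 0xBD92 = 0x14E04 → wrap carry → 0x4E05
  0x4E05 + 0x3D93 = 0x08B98
  0x8B98 + 0xC2B1 = 0x14E49 → wrap carry → 0x4E4A
  0x4E4A + 0x2F76 = 0x07DC0
  0x7DC0 + 0x9FC0 = 0x11D80 → wrap carry → 0x1D81
One's-complement sum = 0x1D81.
Checksum = ~0x1D81 & 0xFFFF = 0xE27E.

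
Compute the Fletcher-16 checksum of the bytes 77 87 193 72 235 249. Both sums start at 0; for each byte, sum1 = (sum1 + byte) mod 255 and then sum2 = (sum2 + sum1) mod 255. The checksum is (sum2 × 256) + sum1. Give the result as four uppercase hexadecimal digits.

Running sums (mod 255):
  after byte 0 (77): sum1=77, sum2=77
  after byte 1 (87): sum1=164, sum2=241
  after byte 2 (193): sum1=102, sum2=88
  after byte 3 (72): sum1=174, sum2=7
  after byte 4 (235): sum1=154, sum2=161
  after byte 5 (249): sum1=148, sum2=54
Checksum = sum2·256 + sum1 = 54·256 + 148 = 13972 = 0x3694.

3694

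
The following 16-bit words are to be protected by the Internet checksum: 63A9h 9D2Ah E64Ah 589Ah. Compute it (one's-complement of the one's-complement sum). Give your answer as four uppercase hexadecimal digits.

C046

One's-complement addition (fold any carry out of bit 15 back into bit 0):
  0x63A9 + 0x9D2A = 0x100D3 → wrap carry → 0x00D4
  0x00D4 + 0xE64A = 0x0E71E
  0xE71E + 0x589A = 0x13FB8 → wrap carry → 0x3FB9
One's-complement sum = 0x3FB9.
Checksum = ~0x3FB9 & 0xFFFF = 0xC046.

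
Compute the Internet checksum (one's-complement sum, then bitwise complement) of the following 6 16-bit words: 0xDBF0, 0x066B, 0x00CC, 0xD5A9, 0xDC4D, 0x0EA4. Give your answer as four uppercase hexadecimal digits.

5C3C

One's-complement addition (fold any carry out of bit 15 back into bit 0):
  0xDBF0 + 0x066B = 0x0E25B
  0xE25B + 0x00CC = 0x0E327
  0xE327 + 0xD5A9 = 0x1B8D0 → wrap carry → 0xB8D1
  0xB8D1 + 0xDC4D = 0x1951E → wrap carry → 0x951F
  0x951F + 0x0EA4 = 0x0A3C3
One's-complement sum = 0xA3C3.
Checksum = ~0xA3C3 & 0xFFFF = 0x5C3C.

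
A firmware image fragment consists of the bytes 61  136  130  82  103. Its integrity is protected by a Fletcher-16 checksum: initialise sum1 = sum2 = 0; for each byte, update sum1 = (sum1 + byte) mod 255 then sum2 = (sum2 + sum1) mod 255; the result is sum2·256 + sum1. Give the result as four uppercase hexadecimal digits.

Running sums (mod 255):
  after byte 0 (61): sum1=61, sum2=61
  after byte 1 (136): sum1=197, sum2=3
  after byte 2 (130): sum1=72, sum2=75
  after byte 3 (82): sum1=154, sum2=229
  after byte 4 (103): sum1=2, sum2=231
Checksum = sum2·256 + sum1 = 231·256 + 2 = 59138 = 0xE702.

E702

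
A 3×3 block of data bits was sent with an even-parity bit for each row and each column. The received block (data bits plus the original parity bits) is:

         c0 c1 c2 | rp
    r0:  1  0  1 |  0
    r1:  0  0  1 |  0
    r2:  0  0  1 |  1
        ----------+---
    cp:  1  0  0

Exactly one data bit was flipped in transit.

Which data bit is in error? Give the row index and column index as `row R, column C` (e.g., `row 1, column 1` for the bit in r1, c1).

row 1, column 2

Recompute each row's even parity and compare to rp:
  r0: data parity 0, sent rp 0 → ok
  r1: data parity 1, sent rp 0 → mismatch
  r2: data parity 1, sent rp 1 → ok
Recompute each column's even parity and compare to cp:
  c0: data parity 1, sent cp 1 → ok
  c1: data parity 0, sent cp 0 → ok
  c2: data parity 1, sent cp 0 → mismatch
Exactly one row (r1) and one column (c2) fail → the flipped bit is at their intersection.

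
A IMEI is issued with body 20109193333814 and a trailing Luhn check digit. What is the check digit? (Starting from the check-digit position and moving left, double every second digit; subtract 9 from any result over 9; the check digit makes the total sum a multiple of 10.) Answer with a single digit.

Partial digits right→left: 4 1 8 3 3 3 3 9 1 9 0 1 0 2
Double every second digit counting from the check-digit position (so the 1st, 3rd, 5th, ... of the partial from the right).
  doubled (with −9 where >9): 8 7 6 6 2 0 0 → sum 29
  kept as-is: 1 3 3 9 9 1 2 → sum 28
Total = 29 + 28 = 57.
Check digit = (10 − (57 mod 10)) mod 10 = 3.

3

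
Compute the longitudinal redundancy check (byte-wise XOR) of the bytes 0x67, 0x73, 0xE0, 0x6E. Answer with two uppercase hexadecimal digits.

9A

XOR the bytes together:
  start with 0x67
  0x67 ⊕ 0x73 = 0x14
  0x14 ⊕ 0xE0 = 0xF4
  0xF4 ⊕ 0x6E = 0x9A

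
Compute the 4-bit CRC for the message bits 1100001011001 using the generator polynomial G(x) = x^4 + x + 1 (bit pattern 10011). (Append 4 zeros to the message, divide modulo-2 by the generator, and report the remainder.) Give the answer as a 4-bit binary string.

1001

Append 4 zeros: 11000010110010000. Divide by 10011 (XOR where the leading bit is 1):
  pos 0: 11000 XOR 10011 = 01011
  pos 1: 10110 XOR 10011 = 00101
  pos 3: 10110 XOR 10011 = 00101
  pos 5: 10111 XOR 10011 = 00100
  pos 7: 10000 XOR 10011 = 00011
  pos 10: 11100 XOR 10011 = 01111
  pos 11: 11110 XOR 10011 = 01101
  pos 12: 11010 XOR 10011 = 01001
Remainder (last 4 bits) = 1001. This is the CRC / FCS.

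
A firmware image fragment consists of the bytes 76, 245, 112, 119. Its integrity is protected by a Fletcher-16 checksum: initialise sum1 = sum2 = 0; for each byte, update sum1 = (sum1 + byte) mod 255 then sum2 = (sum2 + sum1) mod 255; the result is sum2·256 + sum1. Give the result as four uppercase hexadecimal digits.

6B2A

Running sums (mod 255):
  after byte 0 (76): sum1=76, sum2=76
  after byte 1 (245): sum1=66, sum2=142
  after byte 2 (112): sum1=178, sum2=65
  after byte 3 (119): sum1=42, sum2=107
Checksum = sum2·256 + sum1 = 107·256 + 42 = 27434 = 0x6B2A.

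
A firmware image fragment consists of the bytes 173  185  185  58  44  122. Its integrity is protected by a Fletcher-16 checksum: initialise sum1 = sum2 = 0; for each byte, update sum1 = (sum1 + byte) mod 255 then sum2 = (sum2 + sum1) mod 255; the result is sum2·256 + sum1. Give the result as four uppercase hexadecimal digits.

1B02

Running sums (mod 255):
  after byte 0 (173): sum1=173, sum2=173
  after byte 1 (185): sum1=103, sum2=21
  after byte 2 (185): sum1=33, sum2=54
  after byte 3 (58): sum1=91, sum2=145
  after byte 4 (44): sum1=135, sum2=25
  after byte 5 (122): sum1=2, sum2=27
Checksum = sum2·256 + sum1 = 27·256 + 2 = 6914 = 0x1B02.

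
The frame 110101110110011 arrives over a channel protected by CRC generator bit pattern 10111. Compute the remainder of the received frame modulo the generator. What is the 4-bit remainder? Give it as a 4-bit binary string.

0000

Modulo-2 division of 110101110110011 by 10111:
  pos 0: 11010 XOR 10111 = 01101
  pos 1: 11011 XOR 10111 = 01100
  pos 2: 11001 XOR 10111 = 01110
  pos 3: 11101 XOR 10111 = 01010
  pos 4: 10100 XOR 10111 = 00011
  pos 7: 11110 XOR 10111 = 01001
  pos 8: 10010 XOR 10111 = 00101
  pos 10: 10111 XOR 10111 = 00000
Remainder = 0000 (zero — the frame passes the CRC check).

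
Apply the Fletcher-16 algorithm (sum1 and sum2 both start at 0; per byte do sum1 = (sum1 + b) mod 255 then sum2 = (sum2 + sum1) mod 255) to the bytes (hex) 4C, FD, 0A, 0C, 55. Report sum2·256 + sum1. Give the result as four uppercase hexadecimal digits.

Running sums (mod 255):
  after byte 0 (4C): sum1=76, sum2=76
  after byte 1 (FD): sum1=74, sum2=150
  after byte 2 (0A): sum1=84, sum2=234
  after byte 3 (0C): sum1=96, sum2=75
  after byte 4 (55): sum1=181, sum2=1
Checksum = sum2·256 + sum1 = 1·256 + 181 = 437 = 0x01B5.

01B5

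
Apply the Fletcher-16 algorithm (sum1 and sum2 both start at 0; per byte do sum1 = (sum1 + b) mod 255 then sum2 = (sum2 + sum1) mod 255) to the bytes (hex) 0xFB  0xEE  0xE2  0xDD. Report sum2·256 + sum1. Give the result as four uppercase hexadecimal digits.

60AB

Running sums (mod 255):
  after byte 0 (0xFB): sum1=251, sum2=251
  after byte 1 (0xEE): sum1=234, sum2=230
  after byte 2 (0xE2): sum1=205, sum2=180
  after byte 3 (0xDD): sum1=171, sum2=96
Checksum = sum2·256 + sum1 = 96·256 + 171 = 24747 = 0x60AB.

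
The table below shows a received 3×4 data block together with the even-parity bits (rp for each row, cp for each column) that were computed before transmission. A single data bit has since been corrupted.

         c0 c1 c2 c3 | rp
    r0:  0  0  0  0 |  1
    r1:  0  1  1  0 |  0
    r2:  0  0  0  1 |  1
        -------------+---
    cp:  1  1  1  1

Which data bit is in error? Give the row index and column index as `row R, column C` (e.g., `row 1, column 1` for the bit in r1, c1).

row 0, column 0

Recompute each row's even parity and compare to rp:
  r0: data parity 0, sent rp 1 → mismatch
  r1: data parity 0, sent rp 0 → ok
  r2: data parity 1, sent rp 1 → ok
Recompute each column's even parity and compare to cp:
  c0: data parity 0, sent cp 1 → mismatch
  c1: data parity 1, sent cp 1 → ok
  c2: data parity 1, sent cp 1 → ok
  c3: data parity 1, sent cp 1 → ok
Exactly one row (r0) and one column (c0) fail → the flipped bit is at their intersection.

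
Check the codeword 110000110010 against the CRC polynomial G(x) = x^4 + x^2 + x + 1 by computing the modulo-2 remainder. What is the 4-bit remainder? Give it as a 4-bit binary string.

0100

Modulo-2 division of 110000110010 by 10111:
  pos 0: 11000 XOR 10111 = 01111
  pos 1: 11110 XOR 10111 = 01001
  pos 2: 10011 XOR 10111 = 00100
  pos 4: 10010 XOR 10111 = 00101
  pos 6: 10101 XOR 10111 = 00010
Remainder = 0100 (nonzero — an error is detected).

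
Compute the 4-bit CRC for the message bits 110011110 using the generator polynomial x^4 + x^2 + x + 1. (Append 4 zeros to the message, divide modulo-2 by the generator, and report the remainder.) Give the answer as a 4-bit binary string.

Append 4 zeros: 1100111100000. Divide by 10111 (XOR where the leading bit is 1):
  pos 0: 11001 XOR 10111 = 01110
  pos 1: 11101 XOR 10111 = 01010
  pos 2: 10101 XOR 10111 = 00010
  pos 5: 10100 XOR 10111 = 00011
  pos 8: 11000 XOR 10111 = 01111
Remainder (last 4 bits) = 1111. This is the CRC / FCS.

1111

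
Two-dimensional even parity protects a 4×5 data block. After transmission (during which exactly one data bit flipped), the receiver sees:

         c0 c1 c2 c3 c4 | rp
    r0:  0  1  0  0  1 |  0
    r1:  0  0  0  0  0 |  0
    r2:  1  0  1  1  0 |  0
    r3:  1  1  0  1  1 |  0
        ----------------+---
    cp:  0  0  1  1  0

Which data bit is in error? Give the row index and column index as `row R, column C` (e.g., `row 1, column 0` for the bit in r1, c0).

row 2, column 3

Recompute each row's even parity and compare to rp:
  r0: data parity 0, sent rp 0 → ok
  r1: data parity 0, sent rp 0 → ok
  r2: data parity 1, sent rp 0 → mismatch
  r3: data parity 0, sent rp 0 → ok
Recompute each column's even parity and compare to cp:
  c0: data parity 0, sent cp 0 → ok
  c1: data parity 0, sent cp 0 → ok
  c2: data parity 1, sent cp 1 → ok
  c3: data parity 0, sent cp 1 → mismatch
  c4: data parity 0, sent cp 0 → ok
Exactly one row (r2) and one column (c3) fail → the flipped bit is at their intersection.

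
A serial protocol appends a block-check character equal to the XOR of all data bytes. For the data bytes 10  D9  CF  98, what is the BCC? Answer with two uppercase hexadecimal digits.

XOR the bytes together:
  start with 0x10
  0x10 ⊕ 0xD9 = 0xC9
  0xC9 ⊕ 0xCF = 0x06
  0x06 ⊕ 0x98 = 0x9E

9E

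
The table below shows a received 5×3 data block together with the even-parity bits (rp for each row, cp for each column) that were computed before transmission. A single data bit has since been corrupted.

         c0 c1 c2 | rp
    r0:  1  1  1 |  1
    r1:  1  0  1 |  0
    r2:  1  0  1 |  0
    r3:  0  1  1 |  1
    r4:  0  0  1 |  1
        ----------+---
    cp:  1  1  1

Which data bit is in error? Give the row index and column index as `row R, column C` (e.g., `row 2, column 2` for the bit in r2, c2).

Recompute each row's even parity and compare to rp:
  r0: data parity 1, sent rp 1 → ok
  r1: data parity 0, sent rp 0 → ok
  r2: data parity 0, sent rp 0 → ok
  r3: data parity 0, sent rp 1 → mismatch
  r4: data parity 1, sent rp 1 → ok
Recompute each column's even parity and compare to cp:
  c0: data parity 1, sent cp 1 → ok
  c1: data parity 0, sent cp 1 → mismatch
  c2: data parity 1, sent cp 1 → ok
Exactly one row (r3) and one column (c1) fail → the flipped bit is at their intersection.

row 3, column 1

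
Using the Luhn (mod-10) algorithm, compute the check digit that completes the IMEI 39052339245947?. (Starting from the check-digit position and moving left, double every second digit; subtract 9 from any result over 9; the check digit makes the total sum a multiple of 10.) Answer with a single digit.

Partial digits right→left: 7 4 9 5 4 2 9 3 3 2 5 0 9 3
Double every second digit counting from the check-digit position (so the 1st, 3rd, 5th, ... of the partial from the right).
  doubled (with −9 where >9): 5 9 8 9 6 1 9 → sum 47
  kept as-is: 4 5 2 3 2 0 3 → sum 19
Total = 47 + 19 = 66.
Check digit = (10 − (66 mod 10)) mod 10 = 4.

4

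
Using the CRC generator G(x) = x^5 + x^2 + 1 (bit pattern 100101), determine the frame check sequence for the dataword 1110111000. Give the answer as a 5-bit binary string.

01001

Append 5 zeros: 111011100000000. Divide by 100101 (XOR where the leading bit is 1):
  pos 0: 111011 XOR 100101 = 011110
  pos 1: 111101 XOR 100101 = 011000
  pos 2: 110000 XOR 100101 = 010101
  pos 3: 101010 XOR 100101 = 001111
  pos 5: 111100 XOR 100101 = 011001
  pos 6: 110010 XOR 100101 = 010111
  pos 7: 101110 XOR 100101 = 001011
  pos 9: 101100 XOR 100101 = 001001
Remainder (last 5 bits) = 01001. This is the CRC / FCS.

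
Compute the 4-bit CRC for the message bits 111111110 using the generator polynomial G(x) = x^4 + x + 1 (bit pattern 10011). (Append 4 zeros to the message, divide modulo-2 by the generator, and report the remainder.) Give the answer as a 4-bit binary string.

Append 4 zeros: 1111111100000. Divide by 10011 (XOR where the leading bit is 1):
  pos 0: 11111 XOR 10011 = 01100
  pos 1: 11001 XOR 10011 = 01010
  pos 2: 10101 XOR 10011 = 00110
  pos 4: 11010 XOR 10011 = 01001
  pos 5: 10010 XOR 10011 = 00001
Remainder (last 4 bits) = 1000. This is the CRC / FCS.

1000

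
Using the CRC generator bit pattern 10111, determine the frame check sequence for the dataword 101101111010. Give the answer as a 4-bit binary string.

0110

Append 4 zeros: 1011011110100000. Divide by 10111 (XOR where the leading bit is 1):
  pos 0: 10110 XOR 10111 = 00001
  pos 4: 11111 XOR 10111 = 01000
  pos 5: 10000 XOR 10111 = 00111
  pos 7: 11110 XOR 10111 = 01001
  pos 8: 10010 XOR 10111 = 00101
  pos 10: 10100 XOR 10111 = 00011
Remainder (last 4 bits) = 0110. This is the CRC / FCS.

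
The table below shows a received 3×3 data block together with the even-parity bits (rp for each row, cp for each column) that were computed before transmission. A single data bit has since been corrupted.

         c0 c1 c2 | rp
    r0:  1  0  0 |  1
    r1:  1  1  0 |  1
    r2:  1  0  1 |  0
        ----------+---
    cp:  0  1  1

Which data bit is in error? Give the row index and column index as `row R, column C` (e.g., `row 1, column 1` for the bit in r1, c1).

row 1, column 0

Recompute each row's even parity and compare to rp:
  r0: data parity 1, sent rp 1 → ok
  r1: data parity 0, sent rp 1 → mismatch
  r2: data parity 0, sent rp 0 → ok
Recompute each column's even parity and compare to cp:
  c0: data parity 1, sent cp 0 → mismatch
  c1: data parity 1, sent cp 1 → ok
  c2: data parity 1, sent cp 1 → ok
Exactly one row (r1) and one column (c0) fail → the flipped bit is at their intersection.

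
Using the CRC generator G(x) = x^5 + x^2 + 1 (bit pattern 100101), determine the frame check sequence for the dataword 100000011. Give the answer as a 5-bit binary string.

10011

Append 5 zeros: 10000001100000. Divide by 100101 (XOR where the leading bit is 1):
  pos 0: 100000 XOR 100101 = 000101
  pos 3: 101011 XOR 100101 = 001110
  pos 5: 111000 XOR 100101 = 011101
  pos 6: 111010 XOR 100101 = 011111
  pos 7: 111110 XOR 100101 = 011011
  pos 8: 110110 XOR 100101 = 010011
Remainder (last 5 bits) = 10011. This is the CRC / FCS.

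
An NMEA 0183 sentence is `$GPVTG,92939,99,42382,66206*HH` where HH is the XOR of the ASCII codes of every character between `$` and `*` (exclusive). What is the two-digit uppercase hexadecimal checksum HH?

XOR the ASCII codes of the payload characters:
  'G' = 0x47 → acc = 0x47
  'P' = 0x50 → acc = 0x17
  'V' = 0x56 → acc = 0x41
  'T' = 0x54 → acc = 0x15
  'G' = 0x47 → acc = 0x52
  ',' = 0x2C → acc = 0x7E
  '9' = 0x39 → acc = 0x47
  '2' = 0x32 → acc = 0x75
  '9' = 0x39 → acc = 0x4C
  '3' = 0x33 → acc = 0x7F
  '9' = 0x39 → acc = 0x46
  ',' = 0x2C → acc = 0x6A
  '9' = 0x39 → acc = 0x53
  '9' = 0x39 → acc = 0x6A
  ',' = 0x2C → acc = 0x46
  '4' = 0x34 → acc = 0x72
  '2' = 0x32 → acc = 0x40
  '3' = 0x33 → acc = 0x73
  '8' = 0x38 → acc = 0x4B
  '2' = 0x32 → acc = 0x79
  ',' = 0x2C → acc = 0x55
  '6' = 0x36 → acc = 0x63
  '6' = 0x36 → acc = 0x55
  '2' = 0x32 → acc = 0x67
  '0' = 0x30 → acc = 0x57
  '6' = 0x36 → acc = 0x61
Checksum = 0x61.

61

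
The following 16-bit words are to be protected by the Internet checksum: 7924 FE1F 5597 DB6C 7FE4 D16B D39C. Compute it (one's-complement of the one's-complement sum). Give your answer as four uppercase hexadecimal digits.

32CA

One's-complement addition (fold any carry out of bit 15 back into bit 0):
  0x7924 + 0xFE1F = 0x17743 → wrap carry → 0x7744
  0x7744 + 0x5597 = 0x0CCDB
  0xCCDB + 0xDB6C = 0x1A847 → wrap carry → 0xA848
  0xA848 + 0x7FE4 = 0x1282C → wrap carry → 0x282D
  0x282D + 0xD16B = 0x0F998
  0xF998 + 0xD39C = 0x1CD34 → wrap carry → 0xCD35
One's-complement sum = 0xCD35.
Checksum = ~0xCD35 & 0xFFFF = 0x32CA.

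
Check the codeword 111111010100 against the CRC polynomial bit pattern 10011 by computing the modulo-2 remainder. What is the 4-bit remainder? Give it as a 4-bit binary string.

0110

Modulo-2 division of 111111010100 by 10011:
  pos 0: 11111 XOR 10011 = 01100
  pos 1: 11001 XOR 10011 = 01010
  pos 2: 10100 XOR 10011 = 00111
  pos 4: 11110 XOR 10011 = 01101
  pos 5: 11011 XOR 10011 = 01000
  pos 6: 10000 XOR 10011 = 00011
Remainder = 0110 (nonzero — an error is detected).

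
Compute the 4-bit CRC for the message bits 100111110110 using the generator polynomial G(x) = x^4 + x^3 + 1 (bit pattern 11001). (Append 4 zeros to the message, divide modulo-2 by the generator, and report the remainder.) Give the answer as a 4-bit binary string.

1010

Append 4 zeros: 1001111101100000. Divide by 11001 (XOR where the leading bit is 1):
  pos 0: 10011 XOR 11001 = 01010
  pos 1: 10101 XOR 11001 = 01100
  pos 2: 11001 XOR 11001 = 00000
  pos 7: 10110 XOR 11001 = 01111
  pos 8: 11110 XOR 11001 = 00111
  pos 10: 11100 XOR 11001 = 00101
Remainder (last 4 bits) = 1010. This is the CRC / FCS.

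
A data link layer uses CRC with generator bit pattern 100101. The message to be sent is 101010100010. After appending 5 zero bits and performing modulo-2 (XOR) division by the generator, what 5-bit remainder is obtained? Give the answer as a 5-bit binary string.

Append 5 zeros: 10101010001000000. Divide by 100101 (XOR where the leading bit is 1):
  pos 0: 101010 XOR 100101 = 001111
  pos 2: 111110 XOR 100101 = 011011
  pos 3: 110110 XOR 100101 = 010011
  pos 4: 100110 XOR 100101 = 000011
  pos 8: 111000 XOR 100101 = 011101
  pos 9: 111010 XOR 100101 = 011111
  pos 10: 111110 XOR 100101 = 011011
  pos 11: 110110 XOR 100101 = 010011
Remainder (last 5 bits) = 10011. This is the CRC / FCS.

10011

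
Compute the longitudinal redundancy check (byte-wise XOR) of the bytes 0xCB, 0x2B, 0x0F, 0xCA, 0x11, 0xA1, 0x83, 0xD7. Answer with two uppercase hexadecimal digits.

C1

XOR the bytes together:
  start with 0xCB
  0xCB ⊕ 0x2B = 0xE0
  0xE0 ⊕ 0x0F = 0xEF
  0xEF ⊕ 0xCA = 0x25
  0x25 ⊕ 0x11 = 0x34
  0x34 ⊕ 0xA1 = 0x95
  0x95 ⊕ 0x83 = 0x16
  0x16 ⊕ 0xD7 = 0xC1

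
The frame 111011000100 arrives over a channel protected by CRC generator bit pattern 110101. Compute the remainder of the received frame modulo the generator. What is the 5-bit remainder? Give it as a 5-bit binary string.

00000

Modulo-2 division of 111011000100 by 110101:
  pos 0: 111011 XOR 110101 = 001110
  pos 2: 111000 XOR 110101 = 001101
  pos 4: 110101 XOR 110101 = 000000
Remainder = 00000 (zero — the frame passes the CRC check).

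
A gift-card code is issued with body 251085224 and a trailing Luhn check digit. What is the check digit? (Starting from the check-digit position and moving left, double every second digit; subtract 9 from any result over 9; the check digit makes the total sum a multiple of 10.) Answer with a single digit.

3

Partial digits right→left: 4 2 2 5 8 0 1 5 2
Double every second digit counting from the check-digit position (so the 1st, 3rd, 5th, ... of the partial from the right).
  doubled (with −9 where >9): 8 4 7 2 4 → sum 25
  kept as-is: 2 5 0 5 → sum 12
Total = 25 + 12 = 37.
Check digit = (10 − (37 mod 10)) mod 10 = 3.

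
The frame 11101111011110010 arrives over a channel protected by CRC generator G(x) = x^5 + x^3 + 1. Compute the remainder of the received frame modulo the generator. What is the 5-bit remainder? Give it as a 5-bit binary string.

Modulo-2 division of 11101111011110010 by 101001:
  pos 0: 111011 XOR 101001 = 010010
  pos 1: 100101 XOR 101001 = 001100
  pos 3: 110010 XOR 101001 = 011011
  pos 4: 110111 XOR 101001 = 011110
  pos 5: 111101 XOR 101001 = 010100
  pos 6: 101001 XOR 101001 = 000000
Remainder = 10010 (nonzero — an error is detected).

10010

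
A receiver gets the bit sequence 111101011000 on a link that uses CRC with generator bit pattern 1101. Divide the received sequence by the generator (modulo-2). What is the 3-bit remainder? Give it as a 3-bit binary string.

Modulo-2 division of 111101011000 by 1101:
  pos 0: 1111 XOR 1101 = 0010
  pos 2: 1001 XOR 1101 = 0100
  pos 3: 1000 XOR 1101 = 0101
  pos 4: 1011 XOR 1101 = 0110
  pos 5: 1101 XOR 1101 = 0000
Remainder = 000 (zero — the frame passes the CRC check).

000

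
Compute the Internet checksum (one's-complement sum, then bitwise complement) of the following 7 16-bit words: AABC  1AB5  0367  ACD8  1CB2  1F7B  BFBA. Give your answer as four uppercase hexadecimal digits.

One's-complement addition (fold any carry out of bit 15 back into bit 0):
  0xAABC + 0x1AB5 = 0x0C571
  0xC571 + 0x0367 = 0x0C8D8
  0xC8D8 + 0xACD8 = 0x175B0 → wrap carry → 0x75B1
  0x75B1 + 0x1CB2 = 0x09263
  0x9263 + 0x1F7B = 0x0B1DE
  0xB1DE + 0xBFBA = 0x17198 → wrap carry → 0x7199
One's-complement sum = 0x7199.
Checksum = ~0x7199 & 0xFFFF = 0x8E66.

8E66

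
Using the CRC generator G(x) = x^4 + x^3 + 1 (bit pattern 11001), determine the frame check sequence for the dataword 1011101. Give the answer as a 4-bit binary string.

0101

Append 4 zeros: 10111010000. Divide by 11001 (XOR where the leading bit is 1):
  pos 0: 10111 XOR 11001 = 01110
  pos 1: 11100 XOR 11001 = 00101
  pos 3: 10110 XOR 11001 = 01111
  pos 4: 11110 XOR 11001 = 00111
  pos 6: 11100 XOR 11001 = 00101
Remainder (last 4 bits) = 0101. This is the CRC / FCS.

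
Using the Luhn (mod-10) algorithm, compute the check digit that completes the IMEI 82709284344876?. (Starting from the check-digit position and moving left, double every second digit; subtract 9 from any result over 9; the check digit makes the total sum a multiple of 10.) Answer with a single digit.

0

Partial digits right→left: 6 7 8 4 4 3 4 8 2 9 0 7 2 8
Double every second digit counting from the check-digit position (so the 1st, 3rd, 5th, ... of the partial from the right).
  doubled (with −9 where >9): 3 7 8 8 4 0 4 → sum 34
  kept as-is: 7 4 3 8 9 7 8 → sum 46
Total = 34 + 46 = 80.
Check digit = (10 − (80 mod 10)) mod 10 = 0.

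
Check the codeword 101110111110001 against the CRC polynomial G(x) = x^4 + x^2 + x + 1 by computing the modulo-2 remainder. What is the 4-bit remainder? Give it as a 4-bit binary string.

0000

Modulo-2 division of 101110111110001 by 10111:
  pos 0: 10111 XOR 10111 = 00000
  pos 6: 11111 XOR 10111 = 01000
  pos 7: 10000 XOR 10111 = 00111
  pos 9: 11100 XOR 10111 = 01011
  pos 10: 10111 XOR 10111 = 00000
Remainder = 0000 (zero — the frame passes the CRC check).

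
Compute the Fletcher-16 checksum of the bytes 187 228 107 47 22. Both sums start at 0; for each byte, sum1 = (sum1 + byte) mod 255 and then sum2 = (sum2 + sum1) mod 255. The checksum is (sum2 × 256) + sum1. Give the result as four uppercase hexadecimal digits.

Running sums (mod 255):
  after byte 0 (187): sum1=187, sum2=187
  after byte 1 (228): sum1=160, sum2=92
  after byte 2 (107): sum1=12, sum2=104
  after byte 3 (47): sum1=59, sum2=163
  after byte 4 (22): sum1=81, sum2=244
Checksum = sum2·256 + sum1 = 244·256 + 81 = 62545 = 0xF451.

F451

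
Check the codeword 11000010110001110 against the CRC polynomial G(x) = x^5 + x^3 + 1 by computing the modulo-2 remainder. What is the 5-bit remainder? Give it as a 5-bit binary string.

00000

Modulo-2 division of 11000010110001110 by 101001:
  pos 0: 110000 XOR 101001 = 011001
  pos 1: 110011 XOR 101001 = 011010
  pos 2: 110100 XOR 101001 = 011101
  pos 3: 111011 XOR 101001 = 010010
  pos 4: 100101 XOR 101001 = 001100
  pos 6: 110000 XOR 101001 = 011001
  pos 7: 110010 XOR 101001 = 011011
  pos 8: 110111 XOR 101001 = 011110
  pos 9: 111101 XOR 101001 = 010100
  pos 10: 101001 XOR 101001 = 000000
Remainder = 00000 (zero — the frame passes the CRC check).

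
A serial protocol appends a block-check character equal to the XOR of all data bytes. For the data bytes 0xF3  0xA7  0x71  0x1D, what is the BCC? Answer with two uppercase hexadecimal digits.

38

XOR the bytes together:
  start with 0xF3
  0xF3 ⊕ 0xA7 = 0x54
  0x54 ⊕ 0x71 = 0x25
  0x25 ⊕ 0x1D = 0x38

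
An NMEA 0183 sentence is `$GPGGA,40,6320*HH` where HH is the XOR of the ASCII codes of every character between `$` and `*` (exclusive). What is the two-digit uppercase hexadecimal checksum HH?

XOR the ASCII codes of the payload characters:
  'G' = 0x47 → acc = 0x47
  'P' = 0x50 → acc = 0x17
  'G' = 0x47 → acc = 0x50
  'G' = 0x47 → acc = 0x17
  'A' = 0x41 → acc = 0x56
  ',' = 0x2C → acc = 0x7A
  '4' = 0x34 → acc = 0x4E
  '0' = 0x30 → acc = 0x7E
  ',' = 0x2C → acc = 0x52
  '6' = 0x36 → acc = 0x64
  '3' = 0x33 → acc = 0x57
  '2' = 0x32 → acc = 0x65
  '0' = 0x30 → acc = 0x55
Checksum = 0x55.

55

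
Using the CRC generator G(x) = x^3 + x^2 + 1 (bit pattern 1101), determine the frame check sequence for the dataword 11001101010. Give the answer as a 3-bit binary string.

010

Append 3 zeros: 11001101010000. Divide by 1101 (XOR where the leading bit is 1):
  pos 0: 1100 XOR 1101 = 0001
  pos 3: 1110 XOR 1101 = 0011
  pos 5: 1110 XOR 1101 = 0011
  pos 7: 1110 XOR 1101 = 0011
  pos 9: 1100 XOR 1101 = 0001
Remainder (last 3 bits) = 010. This is the CRC / FCS.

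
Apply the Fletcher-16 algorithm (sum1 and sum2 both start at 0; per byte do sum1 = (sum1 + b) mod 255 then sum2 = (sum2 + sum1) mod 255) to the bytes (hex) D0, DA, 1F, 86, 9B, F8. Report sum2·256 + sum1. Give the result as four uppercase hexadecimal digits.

Running sums (mod 255):
  after byte 0 (D0): sum1=208, sum2=208
  after byte 1 (DA): sum1=171, sum2=124
  after byte 2 (1F): sum1=202, sum2=71
  after byte 3 (86): sum1=81, sum2=152
  after byte 4 (9B): sum1=236, sum2=133
  after byte 5 (F8): sum1=229, sum2=107
Checksum = sum2·256 + sum1 = 107·256 + 229 = 27621 = 0x6BE5.

6BE5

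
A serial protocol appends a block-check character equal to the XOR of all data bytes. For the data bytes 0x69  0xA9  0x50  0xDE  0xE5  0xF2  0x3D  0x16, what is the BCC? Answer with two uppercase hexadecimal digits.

XOR the bytes together:
  start with 0x69
  0x69 ⊕ 0xA9 = 0xC0
  0xC0 ⊕ 0x50 = 0x90
  0x90 ⊕ 0xDE = 0x4E
  0x4E ⊕ 0xE5 = 0xAB
  0xAB ⊕ 0xF2 = 0x59
  0x59 ⊕ 0x3D = 0x64
  0x64 ⊕ 0x16 = 0x72

72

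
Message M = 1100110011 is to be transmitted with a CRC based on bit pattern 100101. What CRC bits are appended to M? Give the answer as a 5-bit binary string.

Append 5 zeros: 110011001100000. Divide by 100101 (XOR where the leading bit is 1):
  pos 0: 110011 XOR 100101 = 010110
  pos 1: 101100 XOR 100101 = 001001
  pos 3: 100101 XOR 100101 = 000000
  pos 9: 100000 XOR 100101 = 000101
Remainder (last 5 bits) = 00101. This is the CRC / FCS.

00101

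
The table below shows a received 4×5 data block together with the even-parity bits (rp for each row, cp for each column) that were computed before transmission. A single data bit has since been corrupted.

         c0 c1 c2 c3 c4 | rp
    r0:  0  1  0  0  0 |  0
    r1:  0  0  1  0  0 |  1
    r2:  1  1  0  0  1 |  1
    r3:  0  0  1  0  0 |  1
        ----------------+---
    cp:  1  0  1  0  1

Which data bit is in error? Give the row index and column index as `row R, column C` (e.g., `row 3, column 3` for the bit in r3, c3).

row 0, column 2

Recompute each row's even parity and compare to rp:
  r0: data parity 1, sent rp 0 → mismatch
  r1: data parity 1, sent rp 1 → ok
  r2: data parity 1, sent rp 1 → ok
  r3: data parity 1, sent rp 1 → ok
Recompute each column's even parity and compare to cp:
  c0: data parity 1, sent cp 1 → ok
  c1: data parity 0, sent cp 0 → ok
  c2: data parity 0, sent cp 1 → mismatch
  c3: data parity 0, sent cp 0 → ok
  c4: data parity 1, sent cp 1 → ok
Exactly one row (r0) and one column (c2) fail → the flipped bit is at their intersection.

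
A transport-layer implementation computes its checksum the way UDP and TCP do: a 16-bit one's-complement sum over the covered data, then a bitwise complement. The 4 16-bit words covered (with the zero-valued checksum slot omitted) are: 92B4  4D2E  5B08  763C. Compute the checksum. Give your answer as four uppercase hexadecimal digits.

4ED8

One's-complement addition (fold any carry out of bit 15 back into bit 0):
  0x92B4 + 0x4D2E = 0x0DFE2
  0xDFE2 + 0x5B08 = 0x13AEA → wrap carry → 0x3AEB
  0x3AEB + 0x763C = 0x0B127
One's-complement sum = 0xB127.
Checksum = ~0xB127 & 0xFFFF = 0x4ED8.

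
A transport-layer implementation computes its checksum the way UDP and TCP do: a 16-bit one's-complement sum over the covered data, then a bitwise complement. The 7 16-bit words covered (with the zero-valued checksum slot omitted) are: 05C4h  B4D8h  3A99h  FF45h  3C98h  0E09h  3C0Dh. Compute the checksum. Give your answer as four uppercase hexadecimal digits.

One's-complement addition (fold any carry out of bit 15 back into bit 0):
  0x05C4 + 0xB4D8 = 0x0BA9C
  0xBA9C + 0x3A99 = 0x0F535
  0xF535 + 0xFF45 = 0x1F47A → wrap carry → 0xF47B
  0xF47B + 0x3C98 = 0x13113 → wrap carry → 0x3114
  0x3114 + 0x0E09 = 0x03F1D
  0x3F1D + 0x3C0D = 0x07B2A
One's-complement sum = 0x7B2A.
Checksum = ~0x7B2A & 0xFFFF = 0x84D5.

84D5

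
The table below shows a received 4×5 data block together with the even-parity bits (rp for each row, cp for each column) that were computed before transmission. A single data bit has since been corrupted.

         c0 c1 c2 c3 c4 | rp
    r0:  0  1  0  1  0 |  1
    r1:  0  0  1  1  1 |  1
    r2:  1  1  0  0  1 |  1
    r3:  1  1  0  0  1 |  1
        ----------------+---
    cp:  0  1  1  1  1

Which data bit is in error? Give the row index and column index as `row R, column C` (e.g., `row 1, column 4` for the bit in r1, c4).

row 0, column 3

Recompute each row's even parity and compare to rp:
  r0: data parity 0, sent rp 1 → mismatch
  r1: data parity 1, sent rp 1 → ok
  r2: data parity 1, sent rp 1 → ok
  r3: data parity 1, sent rp 1 → ok
Recompute each column's even parity and compare to cp:
  c0: data parity 0, sent cp 0 → ok
  c1: data parity 1, sent cp 1 → ok
  c2: data parity 1, sent cp 1 → ok
  c3: data parity 0, sent cp 1 → mismatch
  c4: data parity 1, sent cp 1 → ok
Exactly one row (r0) and one column (c3) fail → the flipped bit is at their intersection.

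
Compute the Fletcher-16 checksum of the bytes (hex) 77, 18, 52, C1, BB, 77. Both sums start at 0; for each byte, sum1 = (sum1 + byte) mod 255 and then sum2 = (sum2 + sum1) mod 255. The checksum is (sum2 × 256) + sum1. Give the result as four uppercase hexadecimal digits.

Running sums (mod 255):
  after byte 0 (77): sum1=119, sum2=119
  after byte 1 (18): sum1=143, sum2=7
  after byte 2 (52): sum1=225, sum2=232
  after byte 3 (C1): sum1=163, sum2=140
  after byte 4 (BB): sum1=95, sum2=235
  after byte 5 (77): sum1=214, sum2=194
Checksum = sum2·256 + sum1 = 194·256 + 214 = 49878 = 0xC2D6.

C2D6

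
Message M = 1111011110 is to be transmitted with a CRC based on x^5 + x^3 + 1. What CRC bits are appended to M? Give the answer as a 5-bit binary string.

Append 5 zeros: 111101111000000. Divide by 101001 (XOR where the leading bit is 1):
  pos 0: 111101 XOR 101001 = 010100
  pos 1: 101001 XOR 101001 = 000000
  pos 7: 110000 XOR 101001 = 011001
  pos 8: 110010 XOR 101001 = 011011
  pos 9: 110110 XOR 101001 = 011111
Remainder (last 5 bits) = 11111. This is the CRC / FCS.

11111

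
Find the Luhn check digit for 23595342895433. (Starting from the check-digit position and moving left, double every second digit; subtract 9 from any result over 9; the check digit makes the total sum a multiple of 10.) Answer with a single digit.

0

Partial digits right→left: 3 3 4 5 9 8 2 4 3 5 9 5 3 2
Double every second digit counting from the check-digit position (so the 1st, 3rd, 5th, ... of the partial from the right).
  doubled (with −9 where >9): 6 8 9 4 6 9 6 → sum 48
  kept as-is: 3 5 8 4 5 5 2 → sum 32
Total = 48 + 32 = 80.
Check digit = (10 − (80 mod 10)) mod 10 = 0.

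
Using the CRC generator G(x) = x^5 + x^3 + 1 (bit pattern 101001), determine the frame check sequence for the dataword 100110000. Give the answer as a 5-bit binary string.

11011

Append 5 zeros: 10011000000000. Divide by 101001 (XOR where the leading bit is 1):
  pos 0: 100110 XOR 101001 = 001111
  pos 2: 111100 XOR 101001 = 010101
  pos 3: 101010 XOR 101001 = 000011
  pos 7: 110000 XOR 101001 = 011001
  pos 8: 110010 XOR 101001 = 011011
Remainder (last 5 bits) = 11011. This is the CRC / FCS.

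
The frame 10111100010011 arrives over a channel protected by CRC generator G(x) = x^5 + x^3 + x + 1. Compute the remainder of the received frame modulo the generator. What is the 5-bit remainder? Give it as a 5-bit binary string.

Modulo-2 division of 10111100010011 by 101011:
  pos 0: 101111 XOR 101011 = 000100
  pos 3: 100000 XOR 101011 = 001011
  pos 5: 101110 XOR 101011 = 000101
  pos 8: 101011 XOR 101011 = 000000
Remainder = 00000 (zero — the frame passes the CRC check).

00000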